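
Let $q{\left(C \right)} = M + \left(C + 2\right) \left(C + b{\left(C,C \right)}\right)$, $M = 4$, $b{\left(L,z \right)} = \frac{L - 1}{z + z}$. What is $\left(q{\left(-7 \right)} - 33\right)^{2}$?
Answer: $\frac{484}{49} \approx 9.8775$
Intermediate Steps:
$b{\left(L,z \right)} = \frac{-1 + L}{2 z}$
$q{\left(C \right)} = 4 + \left(2 + C\right) \left(C + \frac{-1 + C}{2 C}\right)$ ($q{\left(C \right)} = 4 + \left(C + 2\right) \left(C + \frac{-1 + C}{2 C}\right) = 4 + \left(2 + C\right) \left(C + \frac{-1 + C}{2 C}\right)$)
$\left(q{\left(-7 \right)} - 33\right)^{2} = \left(\left(\frac{9}{2} + \left(-7\right)^{2} - \frac{1}{-7} + \frac{5}{2} \left(-7\right)\right) - 33\right)^{2} = \left(\left(\frac{9}{2} + 49 - - \frac{1}{7} - \frac{35}{2}\right) - 33\right)^{2} = \left(\left(\frac{9}{2} + 49 + \frac{1}{7} - \frac{35}{2}\right) - 33\right)^{2} = \left(\frac{253}{7} - 33\right)^{2} = \left(\frac{22}{7}\right)^{2} = \frac{484}{49}$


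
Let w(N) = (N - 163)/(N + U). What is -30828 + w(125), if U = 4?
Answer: -3976850/129 ≈ -30828.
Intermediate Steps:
w(N) = (-163 + N)/(4 + N) (w(N) = (N - 163)/(N + 4) = (-163 + N)/(4 + N))
-30828 + w(125) = -30828 + (-163 + 125)/(4 + 125) = -30828 - 38/129 = -3976850/129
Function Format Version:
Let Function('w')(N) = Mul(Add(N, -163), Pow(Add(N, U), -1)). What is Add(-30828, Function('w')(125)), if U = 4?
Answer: Rational(-3976850, 129) ≈ -30828.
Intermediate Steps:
Function('w')(N) = Mul(Pow(Add(4, N), -1), Add(-163, N)) (Function('w')(N) = Mul(Add(N, -163), Pow(Add(N, 4), -1)) = Mul(Add(-163, N), Pow(Add(4, N), -1)) = Mul(Pow(Add(4, N), -1), Add(-163, N)))
Add(-30828, Function('w')(125)) = Add(-30828, Mul(Pow(Add(4, 125), -1), Add(-163, 125))) = Add(-30828, Mul(Pow(129, -1), -38)) = Add(-30828, Mul(Rational(1, 129), -38)) = Add(-30828, Rational(-38, 129)) = Rational(-3976850, 129)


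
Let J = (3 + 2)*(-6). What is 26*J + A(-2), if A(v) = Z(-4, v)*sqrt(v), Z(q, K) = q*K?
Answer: -780 + 8*I*sqrt(2) ≈ -780.0 + 11.314*I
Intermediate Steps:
J = -30 (J = 5*(-6) = -30)
Z(q, K) = K*q
A(v) = -4*v**(3/2) (A(v) = (v*(-4))*sqrt(v) = (-4*v)*sqrt(v) = -4*v**(3/2))
26*J + A(-2) = 26*(-30) - (-8)*I*sqrt(2) = -780 - (-8)*I*sqrt(2) = -780 + 8*I*sqrt(2)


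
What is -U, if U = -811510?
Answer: 811510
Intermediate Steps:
-U = -1*(-811510) = 811510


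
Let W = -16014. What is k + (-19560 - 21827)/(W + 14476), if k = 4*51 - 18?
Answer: 327455/1538 ≈ 212.91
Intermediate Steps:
k = 186 (k = 204 - 18 = 186)
k + (-19560 - 21827)/(W + 14476) = 186 + (-19560 - 21827)/(-16014 + 14476) = 186 - 41387/(-1538) = 186 - 41387*(-1/1538) = 186 + 41387/1538 = 327455/1538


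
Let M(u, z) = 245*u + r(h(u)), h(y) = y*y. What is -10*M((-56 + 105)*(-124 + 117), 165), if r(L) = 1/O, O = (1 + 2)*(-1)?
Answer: 2521060/3 ≈ 8.4035e+5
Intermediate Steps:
O = -3 (O = 3*(-1) = -3)
h(y) = y²
r(L) = -⅓ (r(L) = 1/(-3) = -⅓)
M(u, z) = -⅓ + 245*u (M(u, z) = 245*u - ⅓ = -⅓ + 245*u)
-10*M((-56 + 105)*(-124 + 117), 165) = -10*(-⅓ + 245*((-56 + 105)*(-124 + 117))) = -10*(-⅓ + 245*(49*(-7))) = -10*(-⅓ + 245*(-343)) = -10*(-⅓ - 84035) = -10*(-252106/3) = 2521060/3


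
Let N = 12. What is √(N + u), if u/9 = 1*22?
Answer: √210 ≈ 14.491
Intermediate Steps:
u = 198 (u = 9*(1*22) = 9*22 = 198)
√(N + u) = √(12 + 198) = √210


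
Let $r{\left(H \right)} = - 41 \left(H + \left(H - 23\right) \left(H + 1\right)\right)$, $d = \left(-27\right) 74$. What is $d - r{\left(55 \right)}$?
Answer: $73729$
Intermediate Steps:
$d = -1998$
$r{\left(H \right)} = - 41 H - 41 \left(1 + H\right) \left(-23 + H\right)$ ($r{\left(H \right)} = - 41 \left(H + \left(-23 + H\right) \left(1 + H\right)\right) = - 41 \left(H + \left(1 + H\right) \left(-23 + H\right)\right) = - 41 H - 41 \left(1 + H\right) \left(-23 + H\right)$)
$d - r{\left(55 \right)} = -1998 - \left(943 - 41 \cdot 55^{2} + 861 \cdot 55\right) = -1998 - \left(943 - 124025 + 47355\right) = -1998 - -75727 = -1998 + 75727 = 73729$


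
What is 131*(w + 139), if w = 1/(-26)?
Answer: 473303/26 ≈ 18204.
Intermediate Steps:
w = -1/26 ≈ -0.038462
131*(w + 139) = 131*(-1/26 + 139) = 131*(3613/26) = 473303/26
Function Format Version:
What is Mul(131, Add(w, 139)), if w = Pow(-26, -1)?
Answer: Rational(473303, 26) ≈ 18204.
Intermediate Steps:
w = Rational(-1, 26) ≈ -0.038462
Mul(131, Add(w, 139)) = Mul(131, Add(Rational(-1, 26), 139)) = Mul(131, Rational(3613, 26)) = Rational(473303, 26)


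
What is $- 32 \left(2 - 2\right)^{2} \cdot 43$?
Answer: $0$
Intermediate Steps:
$- 32 \left(2 - 2\right)^{2} \cdot 43 = - 32 \cdot 0^{2} \cdot 43 = \left(-32\right) 0 \cdot 43 = 0 \cdot 43 = 0$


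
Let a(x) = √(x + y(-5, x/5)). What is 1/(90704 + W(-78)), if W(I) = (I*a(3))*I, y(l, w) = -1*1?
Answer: 5669/509574094 - 1521*√2/2038296376 ≈ 1.0070e-5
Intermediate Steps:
y(l, w) = -1
a(x) = √(-1 + x) (a(x) = √(x - 1) = √(-1 + x))
W(I) = √2*I² (W(I) = (I*√(-1 + 3))*I = (I*√2)*I = √2*I²)
1/(90704 + W(-78)) = 1/(90704 + √2*(-78)²) = 1/(90704 + √2*6084) = 1/(90704 + 6084*√2)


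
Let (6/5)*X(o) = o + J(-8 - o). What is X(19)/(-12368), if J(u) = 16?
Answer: -175/74208 ≈ -0.0023582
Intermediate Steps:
X(o) = 40/3 + 5*o/6 (X(o) = 5*(o + 16)/6 = 5*(16 + o)/6 = 40/3 + 5*o/6)
X(19)/(-12368) = (40/3 + (⅚)*19)/(-12368) = (40/3 + 95/6)*(-1/12368) = (175/6)*(-1/12368) = -175/74208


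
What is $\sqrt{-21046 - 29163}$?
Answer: $i \sqrt{50209} \approx 224.07 i$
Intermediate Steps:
$\sqrt{-21046 - 29163} = \sqrt{-50209} = i \sqrt{50209}$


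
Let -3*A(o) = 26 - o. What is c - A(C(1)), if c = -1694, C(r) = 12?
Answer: -5068/3 ≈ -1689.3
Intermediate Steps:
A(o) = -26/3 + o/3 (A(o) = -(26 - o)/3 = -26/3 + o/3)
c - A(C(1)) = -1694 - (-26/3 + (⅓)*12) = -1694 - (-26/3 + 4) = -1694 - 1*(-14/3) = -1694 + 14/3 = -5068/3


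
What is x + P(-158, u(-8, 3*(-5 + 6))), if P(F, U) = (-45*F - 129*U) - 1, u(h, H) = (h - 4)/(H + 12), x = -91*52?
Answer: 12401/5 ≈ 2480.2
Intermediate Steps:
x = -4732
u(h, H) = (-4 + h)/(12 + H)
P(F, U) = -1 - 129*U - 45*F (P(F, U) = (-129*U - 45*F) - 1 = -1 - 129*U - 45*F)
x + P(-158, u(-8, 3*(-5 + 6))) = -4732 + (-1 - 129*(-4 - 8)/(12 + 3*(-5 + 6)) - 45*(-158)) = -4732 + (-1 - 129*(-12)/(12 + 3*1) + 7110) = -4732 + (-1 - 129*(-12)/(12 + 3) + 7110) = -4732 + (-1 - 129*(-12)/15 + 7110) = -4732 + (-1 - 43*(-12)/5 + 7110) = -4732 + (-1 - 129*(-⅘) + 7110) = -4732 + (-1 + 516/5 + 7110) = -4732 + 36061/5 = 12401/5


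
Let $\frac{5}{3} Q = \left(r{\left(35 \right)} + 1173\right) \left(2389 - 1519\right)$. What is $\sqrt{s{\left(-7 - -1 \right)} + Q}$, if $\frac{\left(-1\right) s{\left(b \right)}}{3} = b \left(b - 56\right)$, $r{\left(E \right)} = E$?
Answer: $6 \sqrt{17485} \approx 793.38$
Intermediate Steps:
$s{\left(b \right)} = - 3 b \left(-56 + b\right)$ ($s{\left(b \right)} = - 3 b \left(b - 56\right) = - 3 b \left(-56 + b\right)$)
$Q = 630576$ ($Q = \frac{3 \left(35 + 1173\right) \left(2389 - 1519\right)}{5} = \frac{3 \cdot 1208 \cdot 870}{5} = \frac{3}{5} \cdot 1050960 = 630576$)
$\sqrt{s{\left(-7 - -1 \right)} + Q} = \sqrt{3 \left(-7 - -1\right) \left(56 - \left(-7 - -1\right)\right) + 630576} = \sqrt{3 \left(-7 + 1\right) \left(56 - \left(-7 + 1\right)\right) + 630576} = \sqrt{3 \left(-6\right) \left(56 - -6\right) + 630576} = \sqrt{3 \left(-6\right) \left(56 + 6\right) + 630576} = \sqrt{3 \left(-6\right) 62 + 630576} = \sqrt{-1116 + 630576} = \sqrt{629460} = 6 \sqrt{17485}$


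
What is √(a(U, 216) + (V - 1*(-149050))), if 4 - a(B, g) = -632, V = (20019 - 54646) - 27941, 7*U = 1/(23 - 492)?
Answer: √87118 ≈ 295.16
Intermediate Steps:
U = -1/3283 (U = 1/(7*(23 - 492)) = (⅐)/(-469) = (⅐)*(-1/469) = -1/3283 ≈ -0.00030460)
V = -62568 (V = -34627 - 27941 = -62568)
a(B, g) = 636 (a(B, g) = 4 - 1*(-632) = 4 + 632 = 636)
√(a(U, 216) + (V - 1*(-149050))) = √(636 + (-62568 - 1*(-149050))) = √(636 + (-62568 + 149050)) = √(636 + 86482) = √87118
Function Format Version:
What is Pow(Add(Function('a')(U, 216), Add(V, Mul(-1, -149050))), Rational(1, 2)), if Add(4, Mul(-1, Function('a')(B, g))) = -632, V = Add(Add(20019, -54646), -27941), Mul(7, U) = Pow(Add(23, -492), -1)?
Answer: Pow(87118, Rational(1, 2)) ≈ 295.16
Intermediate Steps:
U = Rational(-1, 3283) (U = Mul(Rational(1, 7), Pow(Add(23, -492), -1)) = Mul(Rational(1, 7), Pow(-469, -1)) = Mul(Rational(1, 7), Rational(-1, 469)) = Rational(-1, 3283) ≈ -0.00030460)
V = -62568 (V = Add(-34627, -27941) = -62568)
Function('a')(B, g) = 636 (Function('a')(B, g) = Add(4, Mul(-1, -632)) = Add(4, 632) = 636)
Pow(Add(Function('a')(U, 216), Add(V, Mul(-1, -149050))), Rational(1, 2)) = Pow(Add(636, Add(-62568, Mul(-1, -149050))), Rational(1, 2)) = Pow(Add(636, Add(-62568, 149050)), Rational(1, 2)) = Pow(Add(636, 86482), Rational(1, 2)) = Pow(87118, Rational(1, 2))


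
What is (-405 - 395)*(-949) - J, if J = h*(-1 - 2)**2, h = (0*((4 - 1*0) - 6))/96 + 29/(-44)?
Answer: 33405061/44 ≈ 7.5921e+5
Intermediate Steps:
h = -29/44 (h = (0*((4 + 0) - 6))*(1/96) + 29*(-1/44) = (0*(4 - 6))*(1/96) - 29/44 = (0*(-2))*(1/96) - 29/44 = 0*(1/96) - 29/44 = 0 - 29/44 = -29/44 ≈ -0.65909)
J = -261/44 (J = -29*(-1 - 2)**2/44 = -29/44*(-3)**2 = -29/44*9 = -261/44 ≈ -5.9318)
(-405 - 395)*(-949) - J = (-405 - 395)*(-949) - 1*(-261/44) = -800*(-949) + 261/44 = 759200 + 261/44 = 33405061/44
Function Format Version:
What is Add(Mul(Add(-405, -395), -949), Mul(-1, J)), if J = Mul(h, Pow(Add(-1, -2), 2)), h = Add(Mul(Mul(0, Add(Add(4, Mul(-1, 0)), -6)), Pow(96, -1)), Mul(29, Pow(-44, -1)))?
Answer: Rational(33405061, 44) ≈ 7.5921e+5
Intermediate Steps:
h = Rational(-29, 44) (h = Add(Mul(Mul(0, Add(Add(4, 0), -6)), Rational(1, 96)), Mul(29, Rational(-1, 44))) = Add(Mul(Mul(0, Add(4, -6)), Rational(1, 96)), Rational(-29, 44)) = Add(Mul(Mul(0, -2), Rational(1, 96)), Rational(-29, 44)) = Add(Mul(0, Rational(1, 96)), Rational(-29, 44)) = Add(0, Rational(-29, 44)) = Rational(-29, 44) ≈ -0.65909)
J = Rational(-261, 44) (J = Mul(Rational(-29, 44), Pow(Add(-1, -2), 2)) = Mul(Rational(-29, 44), Pow(-3, 2)) = Mul(Rational(-29, 44), 9) = Rational(-261, 44) ≈ -5.9318)
Add(Mul(Add(-405, -395), -949), Mul(-1, J)) = Add(Mul(Add(-405, -395), -949), Mul(-1, Rational(-261, 44))) = Add(Mul(-800, -949), Rational(261, 44)) = Add(759200, Rational(261, 44)) = Rational(33405061, 44)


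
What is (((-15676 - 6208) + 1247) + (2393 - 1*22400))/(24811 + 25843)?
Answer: -20322/25327 ≈ -0.80238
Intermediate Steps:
(((-15676 - 6208) + 1247) + (2393 - 1*22400))/(24811 + 25843) = ((-21884 + 1247) + (2393 - 22400))/50654 = (-20637 - 20007)*(1/50654) = -40644*1/50654 = -20322/25327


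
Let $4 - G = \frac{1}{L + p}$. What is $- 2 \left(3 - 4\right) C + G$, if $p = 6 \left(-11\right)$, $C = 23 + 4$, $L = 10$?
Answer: $\frac{3249}{56} \approx 58.018$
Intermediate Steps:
$C = 27$
$p = -66$
$G = \frac{225}{56}$ ($G = 4 - \frac{1}{10 - 66} = 4 - \frac{1}{-56} = 4 - - \frac{1}{56} = 4 + \frac{1}{56} = \frac{225}{56} \approx 4.0179$)
$- 2 \left(3 - 4\right) C + G = - 2 \left(3 - 4\right) 27 + \frac{225}{56} = \left(-2\right) \left(-1\right) 27 + \frac{225}{56} = 2 \cdot 27 + \frac{225}{56} = 54 + \frac{225}{56} = \frac{3249}{56}$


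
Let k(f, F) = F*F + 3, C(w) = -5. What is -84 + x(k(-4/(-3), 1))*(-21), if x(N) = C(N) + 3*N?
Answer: -231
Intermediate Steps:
k(f, F) = 3 + F**2 (k(f, F) = F**2 + 3 = 3 + F**2)
x(N) = -5 + 3*N
-84 + x(k(-4/(-3), 1))*(-21) = -84 + (-5 + 3*(3 + 1**2))*(-21) = -84 + (-5 + 3*(3 + 1))*(-21) = -84 + (-5 + 3*4)*(-21) = -84 + (-5 + 12)*(-21) = -84 + 7*(-21) = -84 - 147 = -231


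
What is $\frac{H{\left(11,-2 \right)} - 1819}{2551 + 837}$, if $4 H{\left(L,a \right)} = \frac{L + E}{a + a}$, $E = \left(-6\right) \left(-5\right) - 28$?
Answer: $- \frac{2647}{4928} \approx -0.53714$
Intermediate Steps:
$E = 2$ ($E = 30 - 28 = 2$)
$H{\left(L,a \right)} = \frac{2 + L}{8 a}$ ($H{\left(L,a \right)} = \frac{\left(L + 2\right) \frac{1}{a + a}}{4} = \frac{\left(2 + L\right) \frac{1}{2 a}}{4} = \frac{\frac{1}{2} \frac{1}{a} \left(2 + L\right)}{4} = \frac{2 + L}{8 a}$)
$\frac{H{\left(11,-2 \right)} - 1819}{2551 + 837} = \frac{\frac{2 + 11}{8 \left(-2\right)} - 1819}{2551 + 837} = \frac{\frac{1}{8} \left(- \frac{1}{2}\right) 13 + \left(-2022 + 203\right)}{3388} = \left(- \frac{13}{16} - 1819\right) \frac{1}{3388} = \left(- \frac{29117}{16}\right) \frac{1}{3388} = - \frac{2647}{4928}$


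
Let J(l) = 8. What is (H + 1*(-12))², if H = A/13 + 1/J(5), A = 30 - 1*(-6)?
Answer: 896809/10816 ≈ 82.915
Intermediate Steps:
A = 36 (A = 30 + 6 = 36)
H = 301/104 (H = 36/13 + 1/8 = 36*(1/13) + 1*(⅛) = 36/13 + ⅛ = 301/104 ≈ 2.8942)
(H + 1*(-12))² = (301/104 + 1*(-12))² = (301/104 - 12)² = (-947/104)² = 896809/10816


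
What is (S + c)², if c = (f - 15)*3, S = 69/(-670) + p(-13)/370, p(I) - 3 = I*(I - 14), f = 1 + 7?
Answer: 9977013225/24581764 ≈ 405.87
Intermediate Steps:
f = 8
p(I) = 3 + I*(-14 + I) (p(I) = 3 + I*(I - 14) = 3 + I*(-14 + I))
S = 4233/4958 (S = 69/(-670) + (3 + (-13)² - 14*(-13))/370 = 69*(-1/670) + (3 + 169 + 182)*(1/370) = -69/670 + 354*(1/370) = -69/670 + 177/185 = 4233/4958 ≈ 0.85377)
c = -21 (c = (8 - 15)*3 = -7*3 = -21)
(S + c)² = (4233/4958 - 21)² = (-99885/4958)² = 9977013225/24581764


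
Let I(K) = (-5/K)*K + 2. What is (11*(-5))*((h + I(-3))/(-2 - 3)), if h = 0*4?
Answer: -33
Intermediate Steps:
h = 0
I(K) = -3 (I(K) = -5 + 2 = -3)
(11*(-5))*((h + I(-3))/(-2 - 3)) = (11*(-5))*((0 - 3)/(-2 - 3)) = -55*(-3)/(-5) = -(-11)*(-3) = -55*⅗ = -33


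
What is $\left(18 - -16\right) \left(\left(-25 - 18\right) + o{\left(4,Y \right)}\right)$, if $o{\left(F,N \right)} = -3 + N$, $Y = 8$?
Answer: $-1292$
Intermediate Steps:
$\left(18 - -16\right) \left(\left(-25 - 18\right) + o{\left(4,Y \right)}\right) = \left(18 - -16\right) \left(\left(-25 - 18\right) + \left(-3 + 8\right)\right) = \left(18 + 16\right) \left(\left(-25 - 18\right) + 5\right) = 34 \left(-43 + 5\right) = 34 \left(-38\right) = -1292$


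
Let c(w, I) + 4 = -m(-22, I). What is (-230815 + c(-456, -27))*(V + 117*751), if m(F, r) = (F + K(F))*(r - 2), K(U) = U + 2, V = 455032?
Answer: -125972655263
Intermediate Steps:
K(U) = 2 + U
m(F, r) = (-2 + r)*(2 + 2*F) (m(F, r) = (F + (2 + F))*(r - 2) = (2 + 2*F)*(-2 + r) = (-2 + r)*(2 + 2*F))
c(w, I) = -88 + 42*I (c(w, I) = -4 - (-4 - 4*(-22) + 2*I + 2*(-22)*I) = -4 - (-4 + 88 + 2*I - 44*I) = -4 - (84 - 42*I) = -4 + (-84 + 42*I) = -88 + 42*I)
(-230815 + c(-456, -27))*(V + 117*751) = (-230815 + (-88 + 42*(-27)))*(455032 + 117*751) = (-230815 + (-88 - 1134))*(455032 + 87867) = (-230815 - 1222)*542899 = -232037*542899 = -125972655263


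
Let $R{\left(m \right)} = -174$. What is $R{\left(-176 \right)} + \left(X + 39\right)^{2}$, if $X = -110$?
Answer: $4867$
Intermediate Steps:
$R{\left(-176 \right)} + \left(X + 39\right)^{2} = -174 + \left(-110 + 39\right)^{2} = -174 + \left(-71\right)^{2} = -174 + 5041 = 4867$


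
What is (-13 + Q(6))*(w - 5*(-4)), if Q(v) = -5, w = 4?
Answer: -432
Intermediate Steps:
(-13 + Q(6))*(w - 5*(-4)) = (-13 - 5)*(4 - 5*(-4)) = -18*(4 + 20) = -18*24 = -432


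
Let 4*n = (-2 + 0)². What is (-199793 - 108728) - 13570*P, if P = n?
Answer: -322091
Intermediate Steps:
n = 1 (n = (-2 + 0)²/4 = (¼)*(-2)² = (¼)*4 = 1)
P = 1
(-199793 - 108728) - 13570*P = (-199793 - 108728) - 13570*1 = -308521 - 13570 = -322091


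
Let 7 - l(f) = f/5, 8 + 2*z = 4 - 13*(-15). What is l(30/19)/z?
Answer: 254/3629 ≈ 0.069992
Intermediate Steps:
z = 191/2 (z = -4 + (4 - 13*(-15))/2 = -4 + (4 + 195)/2 = -4 + (½)*199 = -4 + 199/2 = 191/2 ≈ 95.500)
l(f) = 7 - f/5
l(30/19)/z = (7 - 6/19)/(191/2) = (7 - 6/19)*(2/191) = (127/19)*(2/191) = 254/3629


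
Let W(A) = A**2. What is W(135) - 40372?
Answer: -22147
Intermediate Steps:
W(135) - 40372 = 135**2 - 40372 = 18225 - 40372 = -22147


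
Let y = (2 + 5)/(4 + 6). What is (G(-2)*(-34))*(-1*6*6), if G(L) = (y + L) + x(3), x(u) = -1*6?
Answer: -44676/5 ≈ -8935.2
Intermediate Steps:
y = 7/10 ≈ 0.70000
x(u) = -6
G(L) = -53/10 + L (G(L) = (7/10 + L) - 6 = -53/10 + L)
(G(-2)*(-34))*(-1*6*6) = ((-53/10 - 2)*(-34))*(-1*6*6) = (-73/10*(-34))*(-6*6) = (1241/5)*(-36) = -44676/5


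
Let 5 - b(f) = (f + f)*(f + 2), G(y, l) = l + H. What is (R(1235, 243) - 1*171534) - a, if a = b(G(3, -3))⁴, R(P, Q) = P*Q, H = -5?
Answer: -68446390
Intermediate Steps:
G(y, l) = -5 + l (G(y, l) = l - 5 = -5 + l)
b(f) = 5 - 2*f*(2 + f) (b(f) = 5 - (f + f)*(f + 2) = 5 - 2*f*(2 + f))
a = 68574961 (a = (5 - 4*(-5 - 3) - 2*(-5 - 3)²)⁴ = (5 - 4*(-8) - 2*(-8)²)⁴ = (5 + 32 - 2*64)⁴ = (5 + 32 - 128)⁴ = (-91)⁴ = 68574961)
(R(1235, 243) - 1*171534) - a = (1235*243 - 1*171534) - 1*68574961 = (300105 - 171534) - 68574961 = 128571 - 68574961 = -68446390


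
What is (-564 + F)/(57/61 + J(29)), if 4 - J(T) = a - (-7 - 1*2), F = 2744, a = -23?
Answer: 26596/231 ≈ 115.13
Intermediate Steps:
J(T) = 18 (J(T) = 4 - (-23 - (-7 - 1*2)) = 4 - (-23 - (-7 - 2)) = 4 - (-23 - 1*(-9)) = 4 - (-23 + 9) = 4 - 1*(-14) = 4 + 14 = 18)
(-564 + F)/(57/61 + J(29)) = (-564 + 2744)/(57/61 + 18) = 2180/(57*(1/61) + 18) = 2180/(57/61 + 18) = 2180/(1155/61) = 2180*(61/1155) = 26596/231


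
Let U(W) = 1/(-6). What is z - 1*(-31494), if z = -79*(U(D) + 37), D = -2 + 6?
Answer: 171505/6 ≈ 28584.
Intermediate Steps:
D = 4
U(W) = -1/6
z = -17459/6 (z = -79*(-1/6 + 37) = -79*221/6 = -17459/6 ≈ -2909.8)
z - 1*(-31494) = -17459/6 - 1*(-31494) = -17459/6 + 31494 = 171505/6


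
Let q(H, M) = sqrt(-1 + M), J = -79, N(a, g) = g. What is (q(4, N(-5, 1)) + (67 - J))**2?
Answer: 21316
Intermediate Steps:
(q(4, N(-5, 1)) + (67 - J))**2 = (sqrt(-1 + 1) + (67 - 1*(-79)))**2 = (sqrt(0) + (67 + 79))**2 = (0 + 146)**2 = 146**2 = 21316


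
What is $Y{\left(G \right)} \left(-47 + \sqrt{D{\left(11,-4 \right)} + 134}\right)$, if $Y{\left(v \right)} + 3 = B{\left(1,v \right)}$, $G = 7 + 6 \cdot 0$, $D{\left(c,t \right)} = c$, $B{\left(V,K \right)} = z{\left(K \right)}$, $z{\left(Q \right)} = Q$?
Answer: $-188 + 4 \sqrt{145} \approx -139.83$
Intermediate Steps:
$B{\left(V,K \right)} = K$
$G = 7$ ($G = 7 + 0 = 7$)
$Y{\left(v \right)} = -3 + v$
$Y{\left(G \right)} \left(-47 + \sqrt{D{\left(11,-4 \right)} + 134}\right) = \left(-3 + 7\right) \left(-47 + \sqrt{11 + 134}\right) = 4 \left(-47 + \sqrt{145}\right) = -188 + 4 \sqrt{145}$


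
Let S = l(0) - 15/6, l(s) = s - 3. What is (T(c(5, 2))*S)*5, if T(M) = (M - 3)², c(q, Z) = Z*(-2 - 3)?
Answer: -9295/2 ≈ -4647.5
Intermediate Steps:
c(q, Z) = -5*Z (c(q, Z) = Z*(-5) = -5*Z)
l(s) = -3 + s
T(M) = (-3 + M)²
S = -11/2 (S = (-3 + 0) - 15/6 = -3 - 15*⅙ = -3 - 5/2 = -11/2 ≈ -5.5000)
(T(c(5, 2))*S)*5 = ((-3 - 5*2)²*(-11/2))*5 = ((-3 - 10)²*(-11/2))*5 = ((-13)²*(-11/2))*5 = (169*(-11/2))*5 = -1859/2*5 = -9295/2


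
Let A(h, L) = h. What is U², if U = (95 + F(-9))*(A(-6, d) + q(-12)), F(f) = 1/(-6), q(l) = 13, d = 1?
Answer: 15864289/36 ≈ 4.4067e+5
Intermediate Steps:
F(f) = -⅙
U = 3983/6 (U = (95 - ⅙)*(-6 + 13) = (569/6)*7 = 3983/6 ≈ 663.83)
U² = (3983/6)² = 15864289/36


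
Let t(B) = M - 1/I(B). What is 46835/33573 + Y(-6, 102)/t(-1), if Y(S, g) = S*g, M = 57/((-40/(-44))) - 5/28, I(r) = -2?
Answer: -2542115/305691 ≈ -8.3160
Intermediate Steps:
M = 8753/140 (M = 57/((-40*(-1/44))) - 5*1/28 = 57/(10/11) - 5/28 = 57*(11/10) - 5/28 = 627/10 - 5/28 = 8753/140 ≈ 62.521)
t(B) = 8823/140 (t(B) = 8753/140 - 1/(-2) = 8753/140 - 1*(-1/2) = 8753/140 + 1/2 = 8823/140)
46835/33573 + Y(-6, 102)/t(-1) = 46835/33573 + (-6*102)/(8823/140) = 46835*(1/33573) - 612*140/8823 = 2465/1767 - 1680/173 = -2542115/305691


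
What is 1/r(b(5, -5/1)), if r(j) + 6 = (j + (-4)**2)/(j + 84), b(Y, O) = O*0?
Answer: -21/122 ≈ -0.17213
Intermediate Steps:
b(Y, O) = 0
r(j) = -6 + (16 + j)/(84 + j) (r(j) = -6 + (j + (-4)**2)/(j + 84) = -6 + (j + 16)/(84 + j) = -6 + (16 + j)/(84 + j))
1/r(b(5, -5/1)) = 1/((-488 - 5*0)/(84 + 0)) = 1/((-488 + 0)/84) = 1/((1/84)*(-488)) = 1/(-122/21) = -21/122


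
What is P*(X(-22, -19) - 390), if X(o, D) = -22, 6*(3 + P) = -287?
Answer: 62830/3 ≈ 20943.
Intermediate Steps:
P = -305/6 (P = -3 + (1/6)*(-287) = -3 - 287/6 = -305/6 ≈ -50.833)
P*(X(-22, -19) - 390) = -305*(-22 - 390)/6 = -305/6*(-412) = 62830/3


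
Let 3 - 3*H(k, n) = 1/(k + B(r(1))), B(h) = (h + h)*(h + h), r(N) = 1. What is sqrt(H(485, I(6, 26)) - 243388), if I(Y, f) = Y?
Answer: I*sqrt(58198942990)/489 ≈ 493.34*I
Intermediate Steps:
B(h) = 4*h**2 (B(h) = (2*h)*(2*h) = 4*h**2)
H(k, n) = 1 - 1/(3*(4 + k)) (H(k, n) = 1 - 1/(3*(k + 4*1**2)) = 1 - 1/(3*(k + 4*1)) = 1 - 1/(3*(k + 4)) = 1 - 1/(3*(4 + k)))
sqrt(H(485, I(6, 26)) - 243388) = sqrt((11/3 + 485)/(4 + 485) - 243388) = sqrt((1466/3)/489 - 243388) = sqrt((1/489)*(1466/3) - 243388) = sqrt(1466/1467 - 243388) = sqrt(-357048730/1467) = I*sqrt(58198942990)/489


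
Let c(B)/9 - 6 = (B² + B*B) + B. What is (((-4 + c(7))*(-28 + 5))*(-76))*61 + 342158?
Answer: 106437018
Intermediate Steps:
c(B) = 54 + 9*B + 18*B² (c(B) = 54 + 9*((B² + B*B) + B) = 54 + 9*((B² + B²) + B) = 54 + 9*(2*B² + B) = 54 + 9*(B + 2*B²) = 54 + (9*B + 18*B²) = 54 + 9*B + 18*B²)
(((-4 + c(7))*(-28 + 5))*(-76))*61 + 342158 = (((-4 + (54 + 9*7 + 18*7²))*(-28 + 5))*(-76))*61 + 342158 = (((-4 + (54 + 63 + 18*49))*(-23))*(-76))*61 + 342158 = (((-4 + (54 + 63 + 882))*(-23))*(-76))*61 + 342158 = (((-4 + 999)*(-23))*(-76))*61 + 342158 = ((995*(-23))*(-76))*61 + 342158 = -22885*(-76)*61 + 342158 = 1739260*61 + 342158 = 106094860 + 342158 = 106437018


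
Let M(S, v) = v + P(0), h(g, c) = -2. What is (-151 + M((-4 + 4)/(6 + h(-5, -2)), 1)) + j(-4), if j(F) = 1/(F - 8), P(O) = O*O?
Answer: -1801/12 ≈ -150.08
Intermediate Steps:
P(O) = O²
M(S, v) = v (M(S, v) = v + 0² = v + 0 = v)
j(F) = 1/(-8 + F)
(-151 + M((-4 + 4)/(6 + h(-5, -2)), 1)) + j(-4) = (-151 + 1) + 1/(-8 - 4) = -150 + 1/(-12) = -150 - 1/12 = -1801/12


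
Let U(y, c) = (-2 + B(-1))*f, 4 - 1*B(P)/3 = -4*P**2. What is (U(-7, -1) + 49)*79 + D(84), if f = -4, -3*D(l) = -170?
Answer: -9073/3 ≈ -3024.3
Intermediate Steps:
D(l) = 170/3 (D(l) = -1/3*(-170) = 170/3)
B(P) = 12 + 12*P**2 (B(P) = 12 - (-12)*P**2 = 12 + 12*P**2)
U(y, c) = -88 (U(y, c) = (-2 + (12 + 12*(-1)**2))*(-4) = (-2 + (12 + 12*1))*(-4) = (-2 + (12 + 12))*(-4) = (-2 + 24)*(-4) = 22*(-4) = -88)
(U(-7, -1) + 49)*79 + D(84) = (-88 + 49)*79 + 170/3 = -39*79 + 170/3 = -3081 + 170/3 = -9073/3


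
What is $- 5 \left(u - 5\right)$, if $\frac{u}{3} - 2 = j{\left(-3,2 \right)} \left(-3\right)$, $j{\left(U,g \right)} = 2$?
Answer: $85$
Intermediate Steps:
$u = -12$ ($u = 6 + 3 \cdot 2 \left(-3\right) = 6 + 3 \left(-6\right) = 6 - 18 = -12$)
$- 5 \left(u - 5\right) = - 5 \left(-12 - 5\right) = \left(-5\right) \left(-17\right) = 85$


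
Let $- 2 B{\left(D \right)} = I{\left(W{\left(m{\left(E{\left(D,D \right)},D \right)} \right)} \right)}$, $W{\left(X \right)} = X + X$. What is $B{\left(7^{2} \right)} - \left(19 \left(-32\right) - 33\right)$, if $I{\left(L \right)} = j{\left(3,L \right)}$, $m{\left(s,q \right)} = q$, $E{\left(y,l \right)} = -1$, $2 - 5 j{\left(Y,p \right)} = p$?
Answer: $\frac{3253}{5} \approx 650.6$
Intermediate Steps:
$j{\left(Y,p \right)} = \frac{2}{5} - \frac{p}{5}$
$W{\left(X \right)} = 2 X$
$I{\left(L \right)} = \frac{2}{5} - \frac{L}{5}$
$B{\left(D \right)} = - \frac{1}{5} + \frac{D}{5}$ ($B{\left(D \right)} = - \frac{\frac{2}{5} - \frac{2 D}{5}}{2} = - \frac{1}{5} + \frac{D}{5}$)
$B{\left(7^{2} \right)} - \left(19 \left(-32\right) - 33\right) = \left(- \frac{1}{5} + \frac{7^{2}}{5}\right) - \left(19 \left(-32\right) - 33\right) = \left(- \frac{1}{5} + \frac{1}{5} \cdot 49\right) - \left(-608 - 33\right) = \left(- \frac{1}{5} + \frac{49}{5}\right) - -641 = \frac{48}{5} + 641 = \frac{3253}{5}$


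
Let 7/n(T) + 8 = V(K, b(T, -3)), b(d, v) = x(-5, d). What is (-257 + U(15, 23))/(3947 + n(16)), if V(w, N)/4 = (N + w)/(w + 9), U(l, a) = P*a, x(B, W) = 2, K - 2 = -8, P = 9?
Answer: -2000/157859 ≈ -0.012670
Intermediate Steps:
K = -6 (K = 2 - 8 = -6)
U(l, a) = 9*a
b(d, v) = 2
V(w, N) = 4*(N + w)/(9 + w) (V(w, N) = 4*((N + w)/(w + 9)) = 4*((N + w)/(9 + w)) = 4*(N + w)/(9 + w))
n(T) = -21/40 (n(T) = 7/(-8 + 4*(2 - 6)/(9 - 6)) = 7/(-8 + 4*(-4)/3) = 7/(-8 + 4*(1/3)*(-4)) = 7/(-8 - 16/3) = 7/(-40/3) = 7*(-3/40) = -21/40)
(-257 + U(15, 23))/(3947 + n(16)) = (-257 + 9*23)/(3947 - 21/40) = (-257 + 207)/(157859/40) = -50*40/157859 = -2000/157859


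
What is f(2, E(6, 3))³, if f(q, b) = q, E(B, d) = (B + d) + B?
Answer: 8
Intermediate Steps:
E(B, d) = d + 2*B
f(2, E(6, 3))³ = 2³ = 8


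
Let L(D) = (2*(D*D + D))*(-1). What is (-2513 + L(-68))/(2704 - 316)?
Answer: -3875/796 ≈ -4.8681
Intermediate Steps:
L(D) = -2*D - 2*D² (L(D) = (2*(D² + D))*(-1) = (2*(D + D²))*(-1) = (2*D + 2*D²)*(-1) = -2*D - 2*D²)
(-2513 + L(-68))/(2704 - 316) = (-2513 - 2*(-68)*(1 - 68))/(2704 - 316) = (-2513 - 2*(-68)*(-67))/2388 = (-2513 - 9112)*(1/2388) = -11625*1/2388 = -3875/796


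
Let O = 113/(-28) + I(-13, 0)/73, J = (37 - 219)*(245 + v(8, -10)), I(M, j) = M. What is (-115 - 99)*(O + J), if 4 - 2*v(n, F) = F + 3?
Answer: 9972038019/1022 ≈ 9.7574e+6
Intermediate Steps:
v(n, F) = ½ - F/2 (v(n, F) = 2 - (F + 3)/2 = 2 - (3 + F)/2 = 2 + (-3/2 - F/2) = ½ - F/2)
J = -45591 (J = (37 - 219)*(245 + (½ - ½*(-10))) = -182*(245 + (½ + 5)) = -182*(245 + 11/2) = -182*501/2 = -45591)
O = -8613/2044 (O = 113/(-28) - 13/73 = 113*(-1/28) - 13*1/73 = -113/28 - 13/73 = -8613/2044 ≈ -4.2138)
(-115 - 99)*(O + J) = (-115 - 99)*(-8613/2044 - 45591) = -214*(-93196617/2044) = 9972038019/1022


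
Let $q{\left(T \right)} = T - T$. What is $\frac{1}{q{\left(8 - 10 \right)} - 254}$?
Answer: $- \frac{1}{254} \approx -0.003937$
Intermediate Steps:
$q{\left(T \right)} = 0$
$\frac{1}{q{\left(8 - 10 \right)} - 254} = \frac{1}{0 - 254} = \frac{1}{-254} = - \frac{1}{254}$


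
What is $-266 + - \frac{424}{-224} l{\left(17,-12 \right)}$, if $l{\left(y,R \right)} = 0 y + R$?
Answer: $- \frac{2021}{7} \approx -288.71$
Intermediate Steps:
$l{\left(y,R \right)} = R$ ($l{\left(y,R \right)} = 0 + R = R$)
$-266 + - \frac{424}{-224} l{\left(17,-12 \right)} = -266 + - \frac{424}{-224} \left(-12\right) = -266 + \left(-424\right) \left(- \frac{1}{224}\right) \left(-12\right) = -266 + \frac{53}{28} \left(-12\right) = -266 - \frac{159}{7} = - \frac{2021}{7}$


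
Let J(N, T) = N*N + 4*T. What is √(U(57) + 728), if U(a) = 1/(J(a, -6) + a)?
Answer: √7841672754/3282 ≈ 26.981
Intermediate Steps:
J(N, T) = N² + 4*T
U(a) = 1/(-24 + a + a²) (U(a) = 1/((a² + 4*(-6)) + a) = 1/((a² - 24) + a) = 1/((-24 + a²) + a) = 1/(-24 + a + a²))
√(U(57) + 728) = √(1/(-24 + 57 + 57²) + 728) = √(1/(-24 + 57 + 3249) + 728) = √(1/3282 + 728) = √(2389297/3282) = √7841672754/3282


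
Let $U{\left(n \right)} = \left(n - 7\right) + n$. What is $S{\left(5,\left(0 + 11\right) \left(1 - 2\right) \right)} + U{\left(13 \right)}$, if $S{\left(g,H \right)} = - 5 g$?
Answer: $-6$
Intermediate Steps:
$U{\left(n \right)} = -7 + 2 n$ ($U{\left(n \right)} = \left(-7 + n\right) + n = -7 + 2 n$)
$S{\left(5,\left(0 + 11\right) \left(1 - 2\right) \right)} + U{\left(13 \right)} = \left(-5\right) 5 + \left(-7 + 2 \cdot 13\right) = -25 + \left(-7 + 26\right) = -25 + 19 = -6$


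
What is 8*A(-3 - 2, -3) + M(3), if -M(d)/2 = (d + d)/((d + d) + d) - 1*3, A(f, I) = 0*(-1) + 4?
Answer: 110/3 ≈ 36.667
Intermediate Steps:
A(f, I) = 4 (A(f, I) = 0 + 4 = 4)
M(d) = 14/3 (M(d) = -2*((d + d)/((d + d) + d) - 1*3) = -2*((2*d)/(2*d + d) - 3) = -2*((2*d)/((3*d)) - 3) = -2*((2*d)*(1/(3*d)) - 3) = -2*(2/3 - 3) = -2*(-7/3) = 14/3)
8*A(-3 - 2, -3) + M(3) = 8*4 + 14/3 = 32 + 14/3 = 110/3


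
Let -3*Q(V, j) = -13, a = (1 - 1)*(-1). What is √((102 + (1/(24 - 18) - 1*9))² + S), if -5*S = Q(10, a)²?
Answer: 13*√46205/30 ≈ 93.146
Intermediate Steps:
a = 0 (a = 0*(-1) = 0)
Q(V, j) = 13/3 (Q(V, j) = -⅓*(-13) = 13/3)
S = -169/45 (S = -(13/3)²/5 = -⅕*169/9 = -169/45 ≈ -3.7556)
√((102 + (1/(24 - 18) - 1*9))² + S) = √((102 + (1/(24 - 18) - 1*9))² - 169/45) = √((102 + (1/6 - 9))² - 169/45) = √((102 + (⅙ - 9))² - 169/45) = √((102 - 53/6)² - 169/45) = √((559/6)² - 169/45) = √(312481/36 - 169/45) = √(1561729/180) = 13*√46205/30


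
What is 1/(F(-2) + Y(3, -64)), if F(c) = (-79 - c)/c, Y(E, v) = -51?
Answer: -2/25 ≈ -0.080000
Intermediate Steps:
F(c) = (-79 - c)/c
1/(F(-2) + Y(3, -64)) = 1/((-79 - 1*(-2))/(-2) - 51) = 1/(-(-79 + 2)/2 - 51) = 1/(-1/2*(-77) - 51) = 1/(77/2 - 51) = 1/(-25/2) = -2/25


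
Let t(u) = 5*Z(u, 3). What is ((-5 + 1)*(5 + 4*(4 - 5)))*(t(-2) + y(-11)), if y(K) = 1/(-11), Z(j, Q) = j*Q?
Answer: 1324/11 ≈ 120.36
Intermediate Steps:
Z(j, Q) = Q*j
y(K) = -1/11
t(u) = 15*u (t(u) = 5*(3*u) = 15*u)
((-5 + 1)*(5 + 4*(4 - 5)))*(t(-2) + y(-11)) = ((-5 + 1)*(5 + 4*(4 - 5)))*(15*(-2) - 1/11) = (-4*(5 + 4*(-1)))*(-30 - 1/11) = -4*(5 - 4)*(-331/11) = -4*1*(-331/11) = -4*(-331/11) = 1324/11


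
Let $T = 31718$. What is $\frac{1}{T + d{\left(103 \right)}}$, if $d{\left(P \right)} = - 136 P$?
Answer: $\frac{1}{17710} \approx 5.6465 \cdot 10^{-5}$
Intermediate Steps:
$\frac{1}{T + d{\left(103 \right)}} = \frac{1}{31718 - 14008} = \frac{1}{17710}$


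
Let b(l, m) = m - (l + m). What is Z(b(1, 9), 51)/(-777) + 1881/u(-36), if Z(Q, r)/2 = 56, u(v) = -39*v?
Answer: 6901/5772 ≈ 1.1956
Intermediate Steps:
b(l, m) = -l (b(l, m) = m + (-l - m) = -l)
Z(Q, r) = 112 (Z(Q, r) = 2*56 = 112)
Z(b(1, 9), 51)/(-777) + 1881/u(-36) = 112/(-777) + 1881/((-39*(-36))) = 112*(-1/777) + 1881/1404 = -16/111 + 1881*(1/1404) = -16/111 + 209/156 = 6901/5772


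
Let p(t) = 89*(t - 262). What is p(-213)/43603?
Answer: -42275/43603 ≈ -0.96954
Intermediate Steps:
p(t) = -23318 + 89*t (p(t) = 89*(-262 + t) = -23318 + 89*t)
p(-213)/43603 = (-23318 + 89*(-213))/43603 = (-23318 - 18957)*(1/43603) = -42275*1/43603 = -42275/43603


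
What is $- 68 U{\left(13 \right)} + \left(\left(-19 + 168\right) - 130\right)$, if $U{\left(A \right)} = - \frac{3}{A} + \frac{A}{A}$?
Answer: $- \frac{433}{13} \approx -33.308$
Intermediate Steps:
$U{\left(A \right)} = 1 - \frac{3}{A}$ ($U{\left(A \right)} = - \frac{3}{A} + 1 = 1 - \frac{3}{A}$)
$- 68 U{\left(13 \right)} + \left(\left(-19 + 168\right) - 130\right) = - 68 \frac{-3 + 13}{13} + \left(\left(-19 + 168\right) - 130\right) = - 68 \cdot \frac{1}{13} \cdot 10 + \left(149 - 130\right) = \left(-68\right) \frac{10}{13} + 19 = - \frac{680}{13} + 19 = - \frac{433}{13}$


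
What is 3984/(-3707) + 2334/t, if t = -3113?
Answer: -1914030/1049081 ≈ -1.8245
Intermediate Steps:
3984/(-3707) + 2334/t = 3984/(-3707) + 2334/(-3113) = 3984*(-1/3707) + 2334*(-1/3113) = -3984/3707 - 2334/3113 = -1914030/1049081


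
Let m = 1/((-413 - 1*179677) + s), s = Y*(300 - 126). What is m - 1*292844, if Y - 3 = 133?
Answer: -45808415545/156426 ≈ -2.9284e+5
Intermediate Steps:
Y = 136 (Y = 3 + 133 = 136)
s = 23664 (s = 136*(300 - 126) = 136*174 = 23664)
m = -1/156426 (m = 1/((-413 - 1*179677) + 23664) = 1/((-413 - 179677) + 23664) = 1/(-180090 + 23664) = 1/(-156426) = -1/156426 ≈ -6.3928e-6)
m - 1*292844 = -1/156426 - 1*292844 = -1/156426 - 292844 = -45808415545/156426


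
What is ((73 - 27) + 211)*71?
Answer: 18247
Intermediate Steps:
((73 - 27) + 211)*71 = (46 + 211)*71 = 257*71 = 18247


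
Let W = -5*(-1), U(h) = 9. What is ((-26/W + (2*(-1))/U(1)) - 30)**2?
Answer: 2540836/2025 ≈ 1254.7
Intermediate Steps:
W = 5
((-26/W + (2*(-1))/U(1)) - 30)**2 = ((-26/5 + (2*(-1))/9) - 30)**2 = ((-26*1/5 - 2*1/9) - 30)**2 = ((-26/5 - 2/9) - 30)**2 = (-244/45 - 30)**2 = (-1594/45)**2 = 2540836/2025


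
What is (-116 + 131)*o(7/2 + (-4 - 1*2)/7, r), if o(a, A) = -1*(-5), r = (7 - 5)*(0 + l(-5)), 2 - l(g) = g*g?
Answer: 75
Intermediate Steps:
l(g) = 2 - g**2 (l(g) = 2 - g*g = 2 - g**2)
r = -46 (r = (7 - 5)*(0 + (2 - 1*(-5)**2)) = 2*(0 + (2 - 1*25)) = 2*(0 + (2 - 25)) = 2*(0 - 23) = 2*(-23) = -46)
o(a, A) = 5
(-116 + 131)*o(7/2 + (-4 - 1*2)/7, r) = (-116 + 131)*5 = 15*5 = 75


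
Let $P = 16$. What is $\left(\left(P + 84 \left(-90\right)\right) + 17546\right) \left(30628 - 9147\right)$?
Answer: $214852962$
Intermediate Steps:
$\left(\left(P + 84 \left(-90\right)\right) + 17546\right) \left(30628 - 9147\right) = \left(\left(16 + 84 \left(-90\right)\right) + 17546\right) \left(30628 - 9147\right) = \left(\left(16 - 7560\right) + 17546\right) 21481 = \left(-7544 + 17546\right) 21481 = 10002 \cdot 21481 = 214852962$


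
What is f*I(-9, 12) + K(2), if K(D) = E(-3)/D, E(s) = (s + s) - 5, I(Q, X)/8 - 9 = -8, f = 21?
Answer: 325/2 ≈ 162.50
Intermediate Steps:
I(Q, X) = 8 (I(Q, X) = 72 + 8*(-8) = 72 - 64 = 8)
E(s) = -5 + 2*s (E(s) = 2*s - 5 = -5 + 2*s)
K(D) = -11/D (K(D) = (-5 + 2*(-3))/D = (-5 - 6)/D = -11/D)
f*I(-9, 12) + K(2) = 21*8 - 11/2 = 168 - 11*1/2 = 168 - 11/2 = 325/2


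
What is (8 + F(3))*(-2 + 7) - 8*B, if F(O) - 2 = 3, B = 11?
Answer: -23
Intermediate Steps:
F(O) = 5 (F(O) = 2 + 3 = 5)
(8 + F(3))*(-2 + 7) - 8*B = (8 + 5)*(-2 + 7) - 8*11 = 13*5 - 88 = 65 - 88 = -23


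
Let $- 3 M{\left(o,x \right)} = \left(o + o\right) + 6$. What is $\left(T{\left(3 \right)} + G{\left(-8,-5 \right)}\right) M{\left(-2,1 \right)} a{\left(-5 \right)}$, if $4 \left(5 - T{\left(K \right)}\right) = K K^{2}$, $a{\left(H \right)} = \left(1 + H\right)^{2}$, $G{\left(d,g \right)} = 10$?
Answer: $-88$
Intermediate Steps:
$M{\left(o,x \right)} = -2 - \frac{2 o}{3}$ ($M{\left(o,x \right)} = - \frac{\left(o + o\right) + 6}{3} = - \frac{2 o + 6}{3} = - \frac{6 + 2 o}{3} = -2 - \frac{2 o}{3}$)
$T{\left(K \right)} = 5 - \frac{K^{3}}{4}$ ($T{\left(K \right)} = 5 - \frac{K K^{2}}{4} = 5 - \frac{K^{3}}{4}$)
$\left(T{\left(3 \right)} + G{\left(-8,-5 \right)}\right) M{\left(-2,1 \right)} a{\left(-5 \right)} = \left(\left(5 - \frac{3^{3}}{4}\right) + 10\right) \left(-2 - - \frac{4}{3}\right) \left(1 - 5\right)^{2} = \left(\left(5 - \frac{27}{4}\right) + 10\right) \left(-2 + \frac{4}{3}\right) \left(-4\right)^{2} = \left(\left(5 - \frac{27}{4}\right) + 10\right) \left(\left(- \frac{2}{3}\right) 16\right) = \left(- \frac{7}{4} + 10\right) \left(- \frac{32}{3}\right) = \frac{33}{4} \left(- \frac{32}{3}\right) = -88$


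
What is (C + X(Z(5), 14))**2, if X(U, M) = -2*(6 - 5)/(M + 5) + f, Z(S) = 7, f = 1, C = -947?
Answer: 323136576/361 ≈ 8.9512e+5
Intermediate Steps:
X(U, M) = 1 - 2/(5 + M) (X(U, M) = -2*(6 - 5)/(M + 5) + 1 = -2/(5 + M) + 1 = 1 - 2/(5 + M))
(C + X(Z(5), 14))**2 = (-947 + (3 + 14)/(5 + 14))**2 = (-947 + 17/19)**2 = (-17976/19)**2 = 323136576/361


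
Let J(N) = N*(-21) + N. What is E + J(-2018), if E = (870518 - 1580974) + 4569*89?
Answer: -263455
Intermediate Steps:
J(N) = -20*N (J(N) = -21*N + N = -20*N)
E = -303815 (E = -710456 + 406641 = -303815)
E + J(-2018) = -303815 - 20*(-2018) = -303815 + 40360 = -263455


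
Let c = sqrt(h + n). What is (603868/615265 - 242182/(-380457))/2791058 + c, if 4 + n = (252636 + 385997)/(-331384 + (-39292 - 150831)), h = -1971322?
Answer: 27053708279/46666863782704935 + I*sqrt(10941652658016345)/74501 ≈ 5.7972e-7 + 1404.0*I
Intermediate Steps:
n = -2724661/521507 (n = -4 + (252636 + 385997)/(-331384 + (-39292 - 150831)) = -4 + 638633/(-331384 - 190123) = -4 + 638633/(-521507) = -4 + 638633*(-1/521507) = -4 - 638633/521507 = -2724661/521507 ≈ -5.2246)
c = I*sqrt(10941652658016345)/74501 (c = sqrt(-1971322 - 2724661/521507) = sqrt(-1028060946915/521507) = I*sqrt(10941652658016345)/74501 ≈ 1404.0*I)
(603868/615265 - 242182/(-380457))/2791058 + c = (603868/615265 - 242182/(-380457))/2791058 + I*sqrt(10941652658016345)/74501 = (603868*(1/615265) - 242182*(-1/380457))*(1/2791058) + I*sqrt(10941652658016345)/74501 = (603868/615265 + 242182/380457)*(1/2791058) + I*sqrt(10941652658016345)/74501 = (54107416558/33440268015)*(1/2791058) + I*sqrt(10941652658016345)/74501 = 27053708279/46666863782704935 + I*sqrt(10941652658016345)/74501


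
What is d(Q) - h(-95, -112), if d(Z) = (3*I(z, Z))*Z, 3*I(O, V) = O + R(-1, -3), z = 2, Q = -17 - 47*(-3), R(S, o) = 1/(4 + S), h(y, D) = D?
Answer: 1204/3 ≈ 401.33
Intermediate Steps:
Q = 124 (Q = -17 + 141 = 124)
I(O, V) = ⅑ + O/3 (I(O, V) = (O + 1/(4 - 1))/3 = (O + 1/3)/3 = (O + ⅓)/3 = (⅓ + O)/3 = ⅑ + O/3)
d(Z) = 7*Z/3 (d(Z) = (3*(⅑ + (⅓)*2))*Z = (3*(⅑ + ⅔))*Z = (3*(7/9))*Z = 7*Z/3)
d(Q) - h(-95, -112) = (7/3)*124 - 1*(-112) = 868/3 + 112 = 1204/3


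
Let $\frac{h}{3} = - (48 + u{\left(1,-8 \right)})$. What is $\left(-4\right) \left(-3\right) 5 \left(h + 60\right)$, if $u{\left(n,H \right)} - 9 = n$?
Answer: $-6840$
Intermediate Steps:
$u{\left(n,H \right)} = 9 + n$
$h = -174$ ($h = 3 \left(- (48 + \left(9 + 1\right))\right) = 3 \left(- (48 + 10)\right) = 3 \left(\left(-1\right) 58\right) = 3 \left(-58\right) = -174$)
$\left(-4\right) \left(-3\right) 5 \left(h + 60\right) = \left(-4\right) \left(-3\right) 5 \left(-174 + 60\right) = 12 \cdot 5 \left(-114\right) = 60 \left(-114\right) = -6840$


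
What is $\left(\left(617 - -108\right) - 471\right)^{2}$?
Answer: $64516$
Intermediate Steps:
$\left(\left(617 - -108\right) - 471\right)^{2} = \left(\left(617 + 108\right) - 471\right)^{2} = \left(725 - 471\right)^{2} = 254^{2} = 64516$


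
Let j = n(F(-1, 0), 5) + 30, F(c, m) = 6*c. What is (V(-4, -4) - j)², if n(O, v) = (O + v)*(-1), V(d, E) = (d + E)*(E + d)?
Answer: 1089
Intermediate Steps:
V(d, E) = (E + d)² (V(d, E) = (E + d)*(E + d) = (E + d)²)
n(O, v) = -O - v
j = 31 (j = (-6*(-1) - 1*5) + 30 = (-1*(-6) - 5) + 30 = (6 - 5) + 30 = 1 + 30 = 31)
(V(-4, -4) - j)² = ((-4 - 4)² - 1*31)² = ((-8)² - 31)² = (64 - 31)² = 33² = 1089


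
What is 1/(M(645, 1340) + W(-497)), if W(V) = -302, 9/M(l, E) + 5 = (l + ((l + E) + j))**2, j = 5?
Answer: -6943220/2096852431 ≈ -0.0033113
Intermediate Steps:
M(l, E) = 9/(-5 + (5 + E + 2*l)**2) (M(l, E) = 9/(-5 + (l + ((l + E) + 5))**2) = 9/(-5 + (l + ((E + l) + 5))**2) = 9/(-5 + (l + (5 + E + l))**2) = 9/(-5 + (5 + E + 2*l)**2))
1/(M(645, 1340) + W(-497)) = 1/(9/(-5 + (5 + 1340 + 2*645)**2) - 302) = 1/(9/(-5 + (5 + 1340 + 1290)**2) - 302) = 1/(9/(-5 + 2635**2) - 302) = 1/(9/(-5 + 6943225) - 302) = 1/(9/6943220 - 302) = 1/(-2096852431/6943220) = -6943220/2096852431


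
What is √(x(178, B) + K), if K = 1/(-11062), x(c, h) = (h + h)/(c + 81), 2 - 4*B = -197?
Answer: √788184618445/1432529 ≈ 0.61974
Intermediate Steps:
B = 199/4 (B = ½ - ¼*(-197) = ½ + 197/4 = 199/4 ≈ 49.750)
x(c, h) = 2*h/(81 + c) (x(c, h) = (2*h)/(81 + c) = 2*h/(81 + c))
K = -1/11062 ≈ -9.0400e-5
√(x(178, B) + K) = √(2*(199/4)/(81 + 178) - 1/11062) = √(2*(199/4)/259 - 1/11062) = √(2*(199/4)*(1/259) - 1/11062) = √(199/518 - 1/11062) = √(550205/1432529) = √788184618445/1432529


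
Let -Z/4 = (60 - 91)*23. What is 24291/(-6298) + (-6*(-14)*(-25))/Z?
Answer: -20625933/4490474 ≈ -4.5933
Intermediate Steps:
Z = 2852 (Z = -4*(60 - 91)*23 = -(-124)*23 = -4*(-713) = 2852)
24291/(-6298) + (-6*(-14)*(-25))/Z = 24291/(-6298) + (-6*(-14)*(-25))/2852 = 24291*(-1/6298) + (84*(-25))*(1/2852) = -24291/6298 - 2100*1/2852 = -24291/6298 - 525/713 = -20625933/4490474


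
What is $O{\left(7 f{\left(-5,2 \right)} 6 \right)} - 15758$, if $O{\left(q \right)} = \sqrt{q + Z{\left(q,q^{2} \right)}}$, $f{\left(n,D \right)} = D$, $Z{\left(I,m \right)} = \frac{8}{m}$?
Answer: $-15758 + \frac{\sqrt{148178}}{42} \approx -15749.0$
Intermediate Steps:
$O{\left(q \right)} = \sqrt{q + \frac{8}{q^{2}}}$
$O{\left(7 f{\left(-5,2 \right)} 6 \right)} - 15758 = \sqrt{7 \cdot 2 \cdot 6 + \frac{8}{7056}} - 15758 = \sqrt{14 \cdot 6 + \frac{8}{7056}} - 15758 = \sqrt{84 + \frac{8}{7056}} - 15758 = \sqrt{84 + 8 \cdot \frac{1}{7056}} - 15758 = \sqrt{84 + \frac{1}{882}} - 15758 = \sqrt{\frac{74089}{882}} - 15758 = \frac{\sqrt{148178}}{42} - 15758 = -15758 + \frac{\sqrt{148178}}{42}$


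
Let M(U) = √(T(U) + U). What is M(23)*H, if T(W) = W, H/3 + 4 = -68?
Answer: -216*√46 ≈ -1465.0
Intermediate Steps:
H = -216 (H = -12 + 3*(-68) = -12 - 204 = -216)
M(U) = √2*√U (M(U) = √(U + U) = √(2*U) = √2*√U)
M(23)*H = (√2*√23)*(-216) = √46*(-216) = -216*√46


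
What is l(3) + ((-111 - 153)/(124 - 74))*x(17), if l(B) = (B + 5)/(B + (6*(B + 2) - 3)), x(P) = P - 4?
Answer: -5128/75 ≈ -68.373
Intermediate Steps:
x(P) = -4 + P
l(B) = (5 + B)/(9 + 7*B) (l(B) = (5 + B)/(B + (6*(2 + B) - 3)) = (5 + B)/(B + ((12 + 6*B) - 3)) = (5 + B)/(B + (9 + 6*B)) = (5 + B)/(9 + 7*B))
l(3) + ((-111 - 153)/(124 - 74))*x(17) = (5 + 3)/(9 + 7*3) + ((-111 - 153)/(124 - 74))*(-4 + 17) = 8/(9 + 21) - 264/50*13 = 8/30 - 264*1/50*13 = (1/30)*8 - 132/25*13 = 4/15 - 1716/25 = -5128/75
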